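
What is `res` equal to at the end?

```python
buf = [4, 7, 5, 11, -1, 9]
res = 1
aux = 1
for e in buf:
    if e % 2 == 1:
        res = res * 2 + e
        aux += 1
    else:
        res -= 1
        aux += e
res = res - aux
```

e=4: not odd, res = 1-1 = 0; aux=5
e=7: odd, res = 0*2+7 = 7; aux=6
e=5: odd, res = 7*2+5 = 19; aux=7
e=11: odd, res = 19*2+11 = 49; aux=8
e=-1: odd, res = 49*2+(-1) = 97; aux=9
e=9: odd, res = 97*2+9 = 203; aux=10
res-aux = 203-10 = 193

193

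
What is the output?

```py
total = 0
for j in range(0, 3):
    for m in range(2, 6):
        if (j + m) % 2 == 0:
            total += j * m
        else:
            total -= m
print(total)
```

-2

j=0,m=2: even sum, total = 0+0 = 0
j=0,m=3: odd sum, total = 0-3 = -3
j=0,m=4: even sum, total = (-3)+0 = -3
j=0,m=5: odd sum, total = (-3)-5 = -8
j=1,m=2: odd sum, total = (-8)-2 = -10
j=1,m=3: even sum, total = (-10)+3 = -7
j=1,m=4: odd sum, total = (-7)-4 = -11
j=1,m=5: even sum, total = (-11)+5 = -6
j=2,m=2: even sum, total = (-6)+4 = -2
j=2,m=3: odd sum, total = (-2)-3 = -5
j=2,m=4: even sum, total = (-5)+8 = 3
j=2,m=5: odd sum, total = 3-5 = -2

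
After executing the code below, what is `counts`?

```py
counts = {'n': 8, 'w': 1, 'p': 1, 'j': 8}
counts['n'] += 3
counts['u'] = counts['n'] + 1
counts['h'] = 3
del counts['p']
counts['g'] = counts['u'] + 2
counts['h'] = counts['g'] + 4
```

{'n': 11, 'w': 1, 'j': 8, 'u': 12, 'h': 18, 'g': 14}

counts['n'] = 8+3 = 11 → {'n': 11, 'w': 1, 'p': 1, 'j': 8}
counts['u'] = counts['n']+1 = 12 → {'n': 11, 'w': 1, 'p': 1, 'j': 8, 'u': 12}
counts['h'] = 3 → {'n': 11, 'w': 1, 'p': 1, 'j': 8, 'u': 12, 'h': 3}
del 'p' → {'n': 11, 'w': 1, 'j': 8, 'u': 12, 'h': 3}
counts['g'] = counts['u']+2 = 14 → {'n': 11, 'w': 1, 'j': 8, 'u': 12, 'h': 3, 'g': 14}
counts['h'] = counts['g']+4 = 18 → {'n': 11, 'w': 1, 'j': 8, 'u': 12, 'h': 18, 'g': 14}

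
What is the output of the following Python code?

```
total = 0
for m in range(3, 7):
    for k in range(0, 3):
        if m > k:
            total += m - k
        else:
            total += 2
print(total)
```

m=3,k=0: 3>0, total = 0+3 = 3
m=3,k=1: 3>1, total = 3+2 = 5
m=3,k=2: 3>2, total = 5+1 = 6
m=4,k=0: 4>0, total = 6+4 = 10
m=4,k=1: 4>1, total = 10+3 = 13
m=4,k=2: 4>2, total = 13+2 = 15
m=5,k=0: 5>0, total = 15+5 = 20
m=5,k=1: 5>1, total = 20+4 = 24
m=5,k=2: 5>2, total = 24+3 = 27
m=6,k=0: 6>0, total = 27+6 = 33
m=6,k=1: 6>1, total = 33+5 = 38
m=6,k=2: 6>2, total = 38+4 = 42

42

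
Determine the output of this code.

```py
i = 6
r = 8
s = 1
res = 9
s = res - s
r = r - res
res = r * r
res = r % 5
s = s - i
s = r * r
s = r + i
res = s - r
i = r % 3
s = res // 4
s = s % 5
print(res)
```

6

s = 9-1 = 8
r = 8-9 = -1
res = (-1)*(-1) = 1
res = (-1)%5 = 4
s = 8-6 = 2
s = (-1)*(-1) = 1
s = (-1)+6 = 5
res = 5-(-1) = 6
i = (-1)%3 = 2
s = 6//4 = 1
s = 1%5 = 1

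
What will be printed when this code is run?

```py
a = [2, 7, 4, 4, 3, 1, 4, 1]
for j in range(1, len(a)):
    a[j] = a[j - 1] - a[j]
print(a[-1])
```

j=1: a[1] = 2-7 = -5 → [2, -5, 4, 4, 3, 1, 4, 1]
j=2: a[2] = (-5)-4 = -9 → [2, -5, -9, 4, 3, 1, 4, 1]
j=3: a[3] = (-9)-4 = -13 → [2, -5, -9, -13, 3, 1, 4, 1]
j=4: a[4] = (-13)-3 = -16 → [2, -5, -9, -13, -16, 1, 4, 1]
j=5: a[5] = (-16)-1 = -17 → [2, -5, -9, -13, -16, -17, 4, 1]
j=6: a[6] = (-17)-4 = -21 → [2, -5, -9, -13, -16, -17, -21, 1]
j=7: a[7] = (-21)-1 = -22 → [2, -5, -9, -13, -16, -17, -21, -22]

-22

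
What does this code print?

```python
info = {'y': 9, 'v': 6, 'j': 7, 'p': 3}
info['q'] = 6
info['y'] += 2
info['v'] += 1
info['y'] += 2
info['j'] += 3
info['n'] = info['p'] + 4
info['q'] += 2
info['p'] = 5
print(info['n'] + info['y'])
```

20

info['q'] = 6 → {'y': 9, 'v': 6, 'j': 7, 'p': 3, 'q': 6}
info['y'] = 9+2 = 11 → {'y': 11, 'v': 6, 'j': 7, 'p': 3, 'q': 6}
info['v'] = 6+1 = 7 → {'y': 11, 'v': 7, 'j': 7, 'p': 3, 'q': 6}
info['y'] = 11+2 = 13 → {'y': 13, 'v': 7, 'j': 7, 'p': 3, 'q': 6}
info['j'] = 7+3 = 10 → {'y': 13, 'v': 7, 'j': 10, 'p': 3, 'q': 6}
info['n'] = info['p']+4 = 7 → {'y': 13, 'v': 7, 'j': 10, 'p': 3, 'q': 6, 'n': 7}
info['q'] = 6+2 = 8 → {'y': 13, 'v': 7, 'j': 10, 'p': 3, 'q': 8, 'n': 7}
info['p'] = 5 → {'y': 13, 'v': 7, 'j': 10, 'p': 5, 'q': 8, 'n': 7}
info['n']+info['y'] = 7+13 = 20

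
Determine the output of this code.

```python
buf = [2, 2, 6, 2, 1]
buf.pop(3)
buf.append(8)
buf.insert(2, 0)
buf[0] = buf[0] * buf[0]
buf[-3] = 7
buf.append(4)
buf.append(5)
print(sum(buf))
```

pop(3) removes 2 → [2, 2, 6, 1]
append 8 → [2, 2, 6, 1, 8]
insert 0 at 2 → [2, 2, 0, 6, 1, 8]
buf[0] = buf[0]*buf[0] = 2*2 = 4 → [4, 2, 0, 6, 1, 8]
buf[-3] = 7 → [4, 2, 0, 7, 1, 8]
append 4 → [4, 2, 0, 7, 1, 8, 4]
append 5 → [4, 2, 0, 7, 1, 8, 4, 5]
sum = 31

31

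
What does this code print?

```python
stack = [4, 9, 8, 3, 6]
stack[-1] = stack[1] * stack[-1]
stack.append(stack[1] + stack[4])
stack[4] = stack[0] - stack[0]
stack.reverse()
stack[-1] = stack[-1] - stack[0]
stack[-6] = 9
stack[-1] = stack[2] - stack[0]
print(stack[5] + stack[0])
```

3

stack[-1] = stack[1]*stack[-1] = 9*6 = 54 → [4, 9, 8, 3, 54]
append stack[1]+stack[4] = 9+54 = 63 → [4, 9, 8, 3, 54, 63]
stack[4] = stack[0]-stack[0] = 4-4 = 0 → [4, 9, 8, 3, 0, 63]
reverse → [63, 0, 3, 8, 9, 4]
stack[-1] = stack[-1]-stack[0] = 4-63 = -59 → [63, 0, 3, 8, 9, -59]
stack[-6] = 9 → [9, 0, 3, 8, 9, -59]
stack[-1] = stack[2]-stack[0] = 3-9 = -6 → [9, 0, 3, 8, 9, -6]
stack[5]+stack[0] = (-6)+9 = 3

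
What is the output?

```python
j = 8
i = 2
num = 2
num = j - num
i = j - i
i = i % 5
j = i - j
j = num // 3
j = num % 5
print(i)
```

num = 8-2 = 6
i = 8-2 = 6
i = 6%5 = 1
j = 1-8 = -7
j = 6//3 = 2
j = 6%5 = 1

1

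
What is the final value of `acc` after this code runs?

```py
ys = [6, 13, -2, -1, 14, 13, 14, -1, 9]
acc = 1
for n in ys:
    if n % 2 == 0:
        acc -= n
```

-31

n=6: even, acc = 1-6 = -5
n=13: not even
n=-2: even, acc = (-5)-(-2) = -3
n=-1: not even
n=14: even, acc = (-3)-14 = -17
n=13: not even
n=14: even, acc = (-17)-14 = -31
n=-1: not even
n=9: not even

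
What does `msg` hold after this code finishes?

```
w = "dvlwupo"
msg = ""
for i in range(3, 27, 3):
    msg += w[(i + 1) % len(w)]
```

'udwolpvu'

i=3: add w[4]='u' → 'u'
i=6: add w[0]='d' → 'ud'
i=9: add w[3]='w' → 'udw'
i=12: add w[6]='o' → 'udwo'
i=15: add w[2]='l' → 'udwol'
i=18: add w[5]='p' → 'udwolp'
i=21: add w[1]='v' → 'udwolpv'
i=24: add w[4]='u' → 'udwolpvu'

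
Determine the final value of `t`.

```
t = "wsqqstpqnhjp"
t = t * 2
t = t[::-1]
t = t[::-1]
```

repeat ×2 → 'wsqqstpqnhjpwsqqstpqnhjp'
reverse → 'pjhnqptsqqswpjhnqptsqqsw'
reverse → 'wsqqstpqnhjpwsqqstpqnhjp'

'wsqqstpqnhjpwsqqstpqnhjp'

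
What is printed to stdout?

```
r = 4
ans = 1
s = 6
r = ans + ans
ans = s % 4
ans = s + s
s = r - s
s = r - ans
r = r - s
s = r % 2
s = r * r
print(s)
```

r = 1+1 = 2
ans = 6%4 = 2
ans = 6+6 = 12
s = 2-6 = -4
s = 2-12 = -10
r = 2-(-10) = 12
s = 12%2 = 0
s = 12*12 = 144

144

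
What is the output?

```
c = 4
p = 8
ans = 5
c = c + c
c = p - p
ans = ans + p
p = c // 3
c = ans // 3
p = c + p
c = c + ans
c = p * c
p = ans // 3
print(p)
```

4

c = 4+4 = 8
c = 8-8 = 0
ans = 5+8 = 13
p = 0//3 = 0
c = 13//3 = 4
p = 4+0 = 4
c = 4+13 = 17
c = 4*17 = 68
p = 13//3 = 4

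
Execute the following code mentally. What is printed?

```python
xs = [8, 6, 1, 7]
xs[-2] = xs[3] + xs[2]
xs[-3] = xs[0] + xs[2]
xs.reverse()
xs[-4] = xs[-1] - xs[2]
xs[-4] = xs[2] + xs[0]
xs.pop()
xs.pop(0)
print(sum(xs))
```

24

xs[-2] = xs[3]+xs[2] = 7+1 = 8 → [8, 6, 8, 7]
xs[-3] = xs[0]+xs[2] = 8+8 = 16 → [8, 16, 8, 7]
reverse → [7, 8, 16, 8]
xs[-4] = xs[-1]-xs[2] = 8-16 = -8 → [-8, 8, 16, 8]
xs[-4] = xs[2]+xs[0] = 16+(-8) = 8 → [8, 8, 16, 8]
pop() removes 8 → [8, 8, 16]
pop(0) removes 8 → [8, 16]
sum = 24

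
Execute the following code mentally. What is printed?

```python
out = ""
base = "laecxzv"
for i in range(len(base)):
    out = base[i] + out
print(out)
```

vzxceal

i=0: prepend 'l' → 'l'
i=1: prepend 'a' → 'al'
i=2: prepend 'e' → 'eal'
i=3: prepend 'c' → 'ceal'
i=4: prepend 'x' → 'xceal'
i=5: prepend 'z' → 'zxceal'
i=6: prepend 'v' → 'vzxceal'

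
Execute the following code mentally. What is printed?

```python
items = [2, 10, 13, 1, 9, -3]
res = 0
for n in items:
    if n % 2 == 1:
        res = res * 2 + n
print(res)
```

n=2: not odd
n=10: not odd
n=13: odd, res = 0*2+13 = 13
n=1: odd, res = 13*2+1 = 27
n=9: odd, res = 27*2+9 = 63
n=-3: odd, res = 63*2+(-3) = 123

123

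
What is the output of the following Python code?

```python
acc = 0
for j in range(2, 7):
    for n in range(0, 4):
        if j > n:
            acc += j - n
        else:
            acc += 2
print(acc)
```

57

j=2,n=0: 2>0, acc = 0+2 = 2
j=2,n=1: 2>1, acc = 2+1 = 3
j=2,n=2: not 2>2, acc = 3+2 = 5
j=2,n=3: not 2>3, acc = 5+2 = 7
j=3,n=0: 3>0, acc = 7+3 = 10
j=3,n=1: 3>1, acc = 10+2 = 12
j=3,n=2: 3>2, acc = 12+1 = 13
j=3,n=3: not 3>3, acc = 13+2 = 15
j=4,n=0: 4>0, acc = 15+4 = 19
j=4,n=1: 4>1, acc = 19+3 = 22
j=4,n=2: 4>2, acc = 22+2 = 24
j=4,n=3: 4>3, acc = 24+1 = 25
j=5,n=0: 5>0, acc = 25+5 = 30
j=5,n=1: 5>1, acc = 30+4 = 34
j=5,n=2: 5>2, acc = 34+3 = 37
j=5,n=3: 5>3, acc = 37+2 = 39
j=6,n=0: 6>0, acc = 39+6 = 45
j=6,n=1: 6>1, acc = 45+5 = 50
j=6,n=2: 6>2, acc = 50+4 = 54
j=6,n=3: 6>3, acc = 54+3 = 57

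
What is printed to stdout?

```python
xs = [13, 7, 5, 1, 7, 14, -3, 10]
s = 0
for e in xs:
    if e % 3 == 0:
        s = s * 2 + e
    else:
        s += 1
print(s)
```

e=13: not %3==0, s = 0+1 = 1
e=7: not %3==0, s = 1+1 = 2
e=5: not %3==0, s = 2+1 = 3
e=1: not %3==0, s = 3+1 = 4
e=7: not %3==0, s = 4+1 = 5
e=14: not %3==0, s = 5+1 = 6
e=-3: %3==0, s = 6*2+(-3) = 9
e=10: not %3==0, s = 9+1 = 10

10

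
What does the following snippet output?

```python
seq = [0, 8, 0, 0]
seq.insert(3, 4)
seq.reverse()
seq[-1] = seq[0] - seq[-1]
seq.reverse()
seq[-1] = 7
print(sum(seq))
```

insert 4 at 3 → [0, 8, 0, 4, 0]
reverse → [0, 4, 0, 8, 0]
seq[-1] = seq[0]-seq[-1] = 0-0 = 0 → [0, 4, 0, 8, 0]
reverse → [0, 8, 0, 4, 0]
seq[-1] = 7 → [0, 8, 0, 4, 7]
sum = 19

19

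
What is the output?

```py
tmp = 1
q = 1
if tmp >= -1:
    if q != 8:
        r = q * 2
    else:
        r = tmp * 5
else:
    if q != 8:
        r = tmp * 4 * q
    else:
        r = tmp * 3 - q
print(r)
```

tmp=1, q=1
tmp >= -1 is True; q != 8 is True
→ r = q * 2 = 2

2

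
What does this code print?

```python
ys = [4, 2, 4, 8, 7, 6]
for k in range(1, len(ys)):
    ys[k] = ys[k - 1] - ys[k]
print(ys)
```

[4, 2, -2, -10, -17, -23]

k=1: ys[1] = 4-2 = 2 → [4, 2, 4, 8, 7, 6]
k=2: ys[2] = 2-4 = -2 → [4, 2, -2, 8, 7, 6]
k=3: ys[3] = (-2)-8 = -10 → [4, 2, -2, -10, 7, 6]
k=4: ys[4] = (-10)-7 = -17 → [4, 2, -2, -10, -17, 6]
k=5: ys[5] = (-17)-6 = -23 → [4, 2, -2, -10, -17, -23]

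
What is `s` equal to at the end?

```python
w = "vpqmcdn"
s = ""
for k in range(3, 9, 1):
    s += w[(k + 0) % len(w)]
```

k=3: add w[3]='m' → 'm'
k=4: add w[4]='c' → 'mc'
k=5: add w[5]='d' → 'mcd'
k=6: add w[6]='n' → 'mcdn'
k=7: add w[0]='v' → 'mcdnv'
k=8: add w[1]='p' → 'mcdnvp'

'mcdnvp'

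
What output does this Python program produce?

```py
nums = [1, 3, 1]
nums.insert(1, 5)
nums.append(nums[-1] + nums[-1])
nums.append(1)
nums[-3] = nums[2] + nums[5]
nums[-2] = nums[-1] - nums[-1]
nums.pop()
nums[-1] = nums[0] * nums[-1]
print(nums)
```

[1, 5, 3, 4, 0]

insert 5 at 1 → [1, 5, 3, 1]
append nums[-1]+nums[-1] = 1+1 = 2 → [1, 5, 3, 1, 2]
append 1 → [1, 5, 3, 1, 2, 1]
nums[-3] = nums[2]+nums[5] = 3+1 = 4 → [1, 5, 3, 4, 2, 1]
nums[-2] = nums[-1]-nums[-1] = 1-1 = 0 → [1, 5, 3, 4, 0, 1]
pop() removes 1 → [1, 5, 3, 4, 0]
nums[-1] = nums[0]*nums[-1] = 1*0 = 0 → [1, 5, 3, 4, 0]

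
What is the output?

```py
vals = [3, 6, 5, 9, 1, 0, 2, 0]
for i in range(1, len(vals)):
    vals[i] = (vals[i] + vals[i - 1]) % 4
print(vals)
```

[3, 1, 2, 3, 0, 0, 2, 2]

i=1: vals[1] = (6+3)%4 = 1 → [3, 1, 5, 9, 1, 0, 2, 0]
i=2: vals[2] = (5+1)%4 = 2 → [3, 1, 2, 9, 1, 0, 2, 0]
i=3: vals[3] = (9+2)%4 = 3 → [3, 1, 2, 3, 1, 0, 2, 0]
i=4: vals[4] = (1+3)%4 = 0 → [3, 1, 2, 3, 0, 0, 2, 0]
i=5: vals[5] = (0+0)%4 = 0 → [3, 1, 2, 3, 0, 0, 2, 0]
i=6: vals[6] = (2+0)%4 = 2 → [3, 1, 2, 3, 0, 0, 2, 0]
i=7: vals[7] = (0+2)%4 = 2 → [3, 1, 2, 3, 0, 0, 2, 2]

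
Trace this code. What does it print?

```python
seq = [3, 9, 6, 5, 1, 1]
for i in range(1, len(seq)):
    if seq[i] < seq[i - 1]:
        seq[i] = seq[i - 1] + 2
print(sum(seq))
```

68

i=1: 9>=3, unchanged → [3, 9, 6, 5, 1, 1]
i=2: 6<9, seq[2] = 9+2 = 11 → [3, 9, 11, 5, 1, 1]
i=3: 5<11, seq[3] = 11+2 = 13 → [3, 9, 11, 13, 1, 1]
i=4: 1<13, seq[4] = 13+2 = 15 → [3, 9, 11, 13, 15, 1]
i=5: 1<15, seq[5] = 15+2 = 17 → [3, 9, 11, 13, 15, 17]
sum = 68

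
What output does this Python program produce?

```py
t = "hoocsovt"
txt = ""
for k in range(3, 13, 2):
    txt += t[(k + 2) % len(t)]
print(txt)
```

k=3: add t[5]='o' → 'o'
k=5: add t[7]='t' → 'ot'
k=7: add t[1]='o' → 'oto'
k=9: add t[3]='c' → 'otoc'
k=11: add t[5]='o' → 'otoco'

otoco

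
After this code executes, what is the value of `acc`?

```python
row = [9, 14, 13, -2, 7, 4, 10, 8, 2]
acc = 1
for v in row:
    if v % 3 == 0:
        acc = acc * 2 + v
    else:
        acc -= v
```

-45

v=9: %3==0, acc = 1*2+9 = 11
v=14: not %3==0, acc = 11-14 = -3
v=13: not %3==0, acc = (-3)-13 = -16
v=-2: not %3==0, acc = (-16)-(-2) = -14
v=7: not %3==0, acc = (-14)-7 = -21
v=4: not %3==0, acc = (-21)-4 = -25
v=10: not %3==0, acc = (-25)-10 = -35
v=8: not %3==0, acc = (-35)-8 = -43
v=2: not %3==0, acc = (-43)-2 = -45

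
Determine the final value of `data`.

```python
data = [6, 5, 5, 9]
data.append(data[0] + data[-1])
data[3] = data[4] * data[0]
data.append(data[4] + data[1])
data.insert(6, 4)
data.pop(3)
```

append data[0]+data[-1] = 6+9 = 15 → [6, 5, 5, 9, 15]
data[3] = data[4]*data[0] = 15*6 = 90 → [6, 5, 5, 90, 15]
append data[4]+data[1] = 15+5 = 20 → [6, 5, 5, 90, 15, 20]
insert 4 at 6 → [6, 5, 5, 90, 15, 20, 4]
pop(3) removes 90 → [6, 5, 5, 15, 20, 4]

[6, 5, 5, 15, 20, 4]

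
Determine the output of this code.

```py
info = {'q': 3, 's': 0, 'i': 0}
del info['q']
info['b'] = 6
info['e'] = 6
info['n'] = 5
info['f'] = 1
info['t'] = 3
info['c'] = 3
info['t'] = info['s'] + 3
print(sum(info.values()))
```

del 'q' → {'s': 0, 'i': 0}
info['b'] = 6 → {'s': 0, 'i': 0, 'b': 6}
info['e'] = 6 → {'s': 0, 'i': 0, 'b': 6, 'e': 6}
info['n'] = 5 → {'s': 0, 'i': 0, 'b': 6, 'e': 6, 'n': 5}
info['f'] = 1 → {'s': 0, 'i': 0, 'b': 6, 'e': 6, 'n': 5, 'f': 1}
info['t'] = 3 → {'s': 0, 'i': 0, 'b': 6, 'e': 6, 'n': 5, 'f': 1, 't': 3}
info['c'] = 3 → {'s': 0, 'i': 0, 'b': 6, 'e': 6, 'n': 5, 'f': 1, 't': 3, 'c': 3}
info['t'] = info['s']+3 = 3 → {'s': 0, 'i': 0, 'b': 6, 'e': 6, 'n': 5, 'f': 1, 't': 3, 'c': 3}
sum of values = 24

24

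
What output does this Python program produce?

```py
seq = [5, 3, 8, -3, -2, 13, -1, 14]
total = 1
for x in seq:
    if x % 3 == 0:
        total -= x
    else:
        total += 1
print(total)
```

x=5: not %3==0, total = 1+1 = 2
x=3: %3==0, total = 2-3 = -1
x=8: not %3==0, total = (-1)+1 = 0
x=-3: %3==0, total = 0-(-3) = 3
x=-2: not %3==0, total = 3+1 = 4
x=13: not %3==0, total = 4+1 = 5
x=-1: not %3==0, total = 5+1 = 6
x=14: not %3==0, total = 6+1 = 7

7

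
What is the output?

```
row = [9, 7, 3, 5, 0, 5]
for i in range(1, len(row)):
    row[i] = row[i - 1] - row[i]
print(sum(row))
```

-13

i=1: row[1] = 9-7 = 2 → [9, 2, 3, 5, 0, 5]
i=2: row[2] = 2-3 = -1 → [9, 2, -1, 5, 0, 5]
i=3: row[3] = (-1)-5 = -6 → [9, 2, -1, -6, 0, 5]
i=4: row[4] = (-6)-0 = -6 → [9, 2, -1, -6, -6, 5]
i=5: row[5] = (-6)-5 = -11 → [9, 2, -1, -6, -6, -11]
sum = -13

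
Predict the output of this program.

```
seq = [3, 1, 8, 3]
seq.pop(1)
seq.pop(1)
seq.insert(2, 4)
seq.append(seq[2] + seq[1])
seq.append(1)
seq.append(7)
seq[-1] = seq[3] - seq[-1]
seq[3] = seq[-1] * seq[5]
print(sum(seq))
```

pop(1) removes 1 → [3, 8, 3]
pop(1) removes 8 → [3, 3]
insert 4 at 2 → [3, 3, 4]
append seq[2]+seq[1] = 4+3 = 7 → [3, 3, 4, 7]
append 1 → [3, 3, 4, 7, 1]
append 7 → [3, 3, 4, 7, 1, 7]
seq[-1] = seq[3]-seq[-1] = 7-7 = 0 → [3, 3, 4, 7, 1, 0]
seq[3] = seq[-1]*seq[5] = 0*0 = 0 → [3, 3, 4, 0, 1, 0]
sum = 11

11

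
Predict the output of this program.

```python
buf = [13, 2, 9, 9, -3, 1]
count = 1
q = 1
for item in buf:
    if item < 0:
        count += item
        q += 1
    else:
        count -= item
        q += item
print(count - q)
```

-72

item=13: not <0, count = 1-13 = -12; q=14
item=2: not <0, count = (-12)-2 = -14; q=16
item=9: not <0, count = (-14)-9 = -23; q=25
item=9: not <0, count = (-23)-9 = -32; q=34
item=-3: <0, count = (-32)+(-3) = -35; q=35
item=1: not <0, count = (-35)-1 = -36; q=36
count-q = (-36)-36 = -72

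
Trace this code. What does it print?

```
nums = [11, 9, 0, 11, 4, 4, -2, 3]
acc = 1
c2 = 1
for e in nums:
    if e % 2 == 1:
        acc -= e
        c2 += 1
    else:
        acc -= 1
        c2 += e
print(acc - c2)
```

e=11: odd, acc = 1-11 = -10; c2=2
e=9: odd, acc = (-10)-9 = -19; c2=3
e=0: not odd, acc = (-19)-1 = -20; c2=3
e=11: odd, acc = (-20)-11 = -31; c2=4
e=4: not odd, acc = (-31)-1 = -32; c2=8
e=4: not odd, acc = (-32)-1 = -33; c2=12
e=-2: not odd, acc = (-33)-1 = -34; c2=10
e=3: odd, acc = (-34)-3 = -37; c2=11
acc-c2 = (-37)-11 = -48

-48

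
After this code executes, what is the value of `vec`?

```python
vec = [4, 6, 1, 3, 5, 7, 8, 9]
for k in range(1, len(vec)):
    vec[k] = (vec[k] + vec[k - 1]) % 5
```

[4, 0, 1, 4, 4, 1, 4, 3]

k=1: vec[1] = (6+4)%5 = 0 → [4, 0, 1, 3, 5, 7, 8, 9]
k=2: vec[2] = (1+0)%5 = 1 → [4, 0, 1, 3, 5, 7, 8, 9]
k=3: vec[3] = (3+1)%5 = 4 → [4, 0, 1, 4, 5, 7, 8, 9]
k=4: vec[4] = (5+4)%5 = 4 → [4, 0, 1, 4, 4, 7, 8, 9]
k=5: vec[5] = (7+4)%5 = 1 → [4, 0, 1, 4, 4, 1, 8, 9]
k=6: vec[6] = (8+1)%5 = 4 → [4, 0, 1, 4, 4, 1, 4, 9]
k=7: vec[7] = (9+4)%5 = 3 → [4, 0, 1, 4, 4, 1, 4, 3]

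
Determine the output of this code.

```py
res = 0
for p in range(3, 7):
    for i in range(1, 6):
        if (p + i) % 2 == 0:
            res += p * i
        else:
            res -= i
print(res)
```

p=3,i=1: even sum, res = 0+3 = 3
p=3,i=2: odd sum, res = 3-2 = 1
p=3,i=3: even sum, res = 1+9 = 10
p=3,i=4: odd sum, res = 10-4 = 6
p=3,i=5: even sum, res = 6+15 = 21
p=4,i=1: odd sum, res = 21-1 = 20
p=4,i=2: even sum, res = 20+8 = 28
p=4,i=3: odd sum, res = 28-3 = 25
p=4,i=4: even sum, res = 25+16 = 41
p=4,i=5: odd sum, res = 41-5 = 36
p=5,i=1: even sum, res = 36+5 = 41
p=5,i=2: odd sum, res = 41-2 = 39
p=5,i=3: even sum, res = 39+15 = 54
p=5,i=4: odd sum, res = 54-4 = 50
p=5,i=5: even sum, res = 50+25 = 75
p=6,i=1: odd sum, res = 75-1 = 74
p=6,i=2: even sum, res = 74+12 = 86
p=6,i=3: odd sum, res = 86-3 = 83
p=6,i=4: even sum, res = 83+24 = 107
p=6,i=5: odd sum, res = 107-5 = 102

102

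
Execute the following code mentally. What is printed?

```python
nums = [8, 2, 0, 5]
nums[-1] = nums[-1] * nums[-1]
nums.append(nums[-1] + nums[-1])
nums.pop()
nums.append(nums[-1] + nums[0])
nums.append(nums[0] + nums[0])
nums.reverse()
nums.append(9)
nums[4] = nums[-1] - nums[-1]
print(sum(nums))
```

nums[-1] = nums[-1]*nums[-1] = 5*5 = 25 → [8, 2, 0, 25]
append nums[-1]+nums[-1] = 25+25 = 50 → [8, 2, 0, 25, 50]
pop() removes 50 → [8, 2, 0, 25]
append nums[-1]+nums[0] = 25+8 = 33 → [8, 2, 0, 25, 33]
append nums[0]+nums[0] = 8+8 = 16 → [8, 2, 0, 25, 33, 16]
reverse → [16, 33, 25, 0, 2, 8]
append 9 → [16, 33, 25, 0, 2, 8, 9]
nums[4] = nums[-1]-nums[-1] = 9-9 = 0 → [16, 33, 25, 0, 0, 8, 9]
sum = 91

91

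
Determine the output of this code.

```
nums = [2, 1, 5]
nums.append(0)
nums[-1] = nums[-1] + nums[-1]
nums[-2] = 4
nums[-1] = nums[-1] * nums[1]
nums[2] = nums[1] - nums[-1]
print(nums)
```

append 0 → [2, 1, 5, 0]
nums[-1] = nums[-1]+nums[-1] = 0+0 = 0 → [2, 1, 5, 0]
nums[-2] = 4 → [2, 1, 4, 0]
nums[-1] = nums[-1]*nums[1] = 0*1 = 0 → [2, 1, 4, 0]
nums[2] = nums[1]-nums[-1] = 1-0 = 1 → [2, 1, 1, 0]

[2, 1, 1, 0]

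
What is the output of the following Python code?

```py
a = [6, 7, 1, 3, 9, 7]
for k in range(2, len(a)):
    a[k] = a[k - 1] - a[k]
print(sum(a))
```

3

k=2: a[2] = 7-1 = 6 → [6, 7, 6, 3, 9, 7]
k=3: a[3] = 6-3 = 3 → [6, 7, 6, 3, 9, 7]
k=4: a[4] = 3-9 = -6 → [6, 7, 6, 3, -6, 7]
k=5: a[5] = (-6)-7 = -13 → [6, 7, 6, 3, -6, -13]
sum = 3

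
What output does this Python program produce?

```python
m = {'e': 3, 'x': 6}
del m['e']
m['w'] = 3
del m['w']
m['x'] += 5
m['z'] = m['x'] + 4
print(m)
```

{'x': 11, 'z': 15}

del 'e' → {'x': 6}
m['w'] = 3 → {'x': 6, 'w': 3}
del 'w' → {'x': 6}
m['x'] = 6+5 = 11 → {'x': 11}
m['z'] = m['x']+4 = 15 → {'x': 11, 'z': 15}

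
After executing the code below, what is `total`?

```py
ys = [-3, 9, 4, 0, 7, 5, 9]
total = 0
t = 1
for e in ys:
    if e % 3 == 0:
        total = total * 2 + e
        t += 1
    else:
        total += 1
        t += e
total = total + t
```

50

e=-3: %3==0, total = 0*2+(-3) = -3; t=2
e=9: %3==0, total = (-3)*2+9 = 3; t=3
e=4: not %3==0, total = 3+1 = 4; t=7
e=0: %3==0, total = 4*2+0 = 8; t=8
e=7: not %3==0, total = 8+1 = 9; t=15
e=5: not %3==0, total = 9+1 = 10; t=20
e=9: %3==0, total = 10*2+9 = 29; t=21
total+t = 29+21 = 50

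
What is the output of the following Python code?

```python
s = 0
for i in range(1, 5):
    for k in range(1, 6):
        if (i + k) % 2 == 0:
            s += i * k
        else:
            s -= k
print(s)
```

i=1,k=1: even sum, s = 0+1 = 1
i=1,k=2: odd sum, s = 1-2 = -1
i=1,k=3: even sum, s = (-1)+3 = 2
i=1,k=4: odd sum, s = 2-4 = -2
i=1,k=5: even sum, s = (-2)+5 = 3
i=2,k=1: odd sum, s = 3-1 = 2
i=2,k=2: even sum, s = 2+4 = 6
i=2,k=3: odd sum, s = 6-3 = 3
i=2,k=4: even sum, s = 3+8 = 11
i=2,k=5: odd sum, s = 11-5 = 6
i=3,k=1: even sum, s = 6+3 = 9
i=3,k=2: odd sum, s = 9-2 = 7
i=3,k=3: even sum, s = 7+9 = 16
i=3,k=4: odd sum, s = 16-4 = 12
i=3,k=5: even sum, s = 12+15 = 27
i=4,k=1: odd sum, s = 27-1 = 26
i=4,k=2: even sum, s = 26+8 = 34
i=4,k=3: odd sum, s = 34-3 = 31
i=4,k=4: even sum, s = 31+16 = 47
i=4,k=5: odd sum, s = 47-5 = 42

42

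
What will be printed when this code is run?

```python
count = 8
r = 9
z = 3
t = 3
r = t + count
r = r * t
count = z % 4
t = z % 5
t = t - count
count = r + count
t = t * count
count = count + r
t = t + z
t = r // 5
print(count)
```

69

r = 3+8 = 11
r = 11*3 = 33
count = 3%4 = 3
t = 3%5 = 3
t = 3-3 = 0
count = 33+3 = 36
t = 0*36 = 0
count = 36+33 = 69
t = 0+3 = 3
t = 33//5 = 6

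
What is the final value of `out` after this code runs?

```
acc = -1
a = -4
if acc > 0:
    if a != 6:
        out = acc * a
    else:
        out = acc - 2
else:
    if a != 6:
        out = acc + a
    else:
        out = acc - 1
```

-5

acc=-1, a=-4
acc > 0 is False; a != 6 is True
→ out = acc + a = -5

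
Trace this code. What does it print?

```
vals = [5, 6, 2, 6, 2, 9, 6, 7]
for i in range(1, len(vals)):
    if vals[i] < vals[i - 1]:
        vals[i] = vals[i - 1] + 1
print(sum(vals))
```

65

i=1: 6>=5, unchanged → [5, 6, 2, 6, 2, 9, 6, 7]
i=2: 2<6, vals[2] = 6+1 = 7 → [5, 6, 7, 6, 2, 9, 6, 7]
i=3: 6<7, vals[3] = 7+1 = 8 → [5, 6, 7, 8, 2, 9, 6, 7]
i=4: 2<8, vals[4] = 8+1 = 9 → [5, 6, 7, 8, 9, 9, 6, 7]
i=5: 9>=9, unchanged → [5, 6, 7, 8, 9, 9, 6, 7]
i=6: 6<9, vals[6] = 9+1 = 10 → [5, 6, 7, 8, 9, 9, 10, 7]
i=7: 7<10, vals[7] = 10+1 = 11 → [5, 6, 7, 8, 9, 9, 10, 11]
sum = 65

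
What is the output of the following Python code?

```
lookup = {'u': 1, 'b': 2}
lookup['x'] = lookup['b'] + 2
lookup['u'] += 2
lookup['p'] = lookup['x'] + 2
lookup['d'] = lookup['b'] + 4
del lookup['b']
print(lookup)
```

{'u': 3, 'x': 4, 'p': 6, 'd': 6}

lookup['x'] = lookup['b']+2 = 4 → {'u': 1, 'b': 2, 'x': 4}
lookup['u'] = 1+2 = 3 → {'u': 3, 'b': 2, 'x': 4}
lookup['p'] = lookup['x']+2 = 6 → {'u': 3, 'b': 2, 'x': 4, 'p': 6}
lookup['d'] = lookup['b']+4 = 6 → {'u': 3, 'b': 2, 'x': 4, 'p': 6, 'd': 6}
del 'b' → {'u': 3, 'x': 4, 'p': 6, 'd': 6}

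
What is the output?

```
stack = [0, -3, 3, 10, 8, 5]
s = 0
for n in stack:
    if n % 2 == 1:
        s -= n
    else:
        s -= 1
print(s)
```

n=0: not odd, s = 0-1 = -1
n=-3: odd, s = (-1)-(-3) = 2
n=3: odd, s = 2-3 = -1
n=10: not odd, s = (-1)-1 = -2
n=8: not odd, s = (-2)-1 = -3
n=5: odd, s = (-3)-5 = -8

-8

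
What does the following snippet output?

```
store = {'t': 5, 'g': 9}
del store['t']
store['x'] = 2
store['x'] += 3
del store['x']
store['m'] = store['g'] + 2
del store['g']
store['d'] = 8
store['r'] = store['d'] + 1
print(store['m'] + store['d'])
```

del 't' → {'g': 9}
store['x'] = 2 → {'g': 9, 'x': 2}
store['x'] = 2+3 = 5 → {'g': 9, 'x': 5}
del 'x' → {'g': 9}
store['m'] = store['g']+2 = 11 → {'g': 9, 'm': 11}
del 'g' → {'m': 11}
store['d'] = 8 → {'m': 11, 'd': 8}
store['r'] = store['d']+1 = 9 → {'m': 11, 'd': 8, 'r': 9}
store['m']+store['d'] = 11+8 = 19

19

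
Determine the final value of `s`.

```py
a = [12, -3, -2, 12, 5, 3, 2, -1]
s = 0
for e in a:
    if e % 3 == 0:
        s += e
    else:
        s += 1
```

28

e=12: %3==0, s = 0+12 = 12
e=-3: %3==0, s = 12+(-3) = 9
e=-2: not %3==0, s = 9+1 = 10
e=12: %3==0, s = 10+12 = 22
e=5: not %3==0, s = 22+1 = 23
e=3: %3==0, s = 23+3 = 26
e=2: not %3==0, s = 26+1 = 27
e=-1: not %3==0, s = 27+1 = 28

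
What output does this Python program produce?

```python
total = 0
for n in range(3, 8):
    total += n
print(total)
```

n=3: total = 0+3 = 3
n=4: total = 3+4 = 7
n=5: total = 7+5 = 12
n=6: total = 12+6 = 18
n=7: total = 18+7 = 25

25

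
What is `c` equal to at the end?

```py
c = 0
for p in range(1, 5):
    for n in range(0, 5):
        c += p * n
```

100

p=1,n=0: c = 0+0 = 0
p=1,n=1: c = 0+1 = 1
p=1,n=2: c = 1+2 = 3
p=1,n=3: c = 3+3 = 6
p=1,n=4: c = 6+4 = 10
p=2,n=0: c = 10+0 = 10
p=2,n=1: c = 10+2 = 12
p=2,n=2: c = 12+4 = 16
p=2,n=3: c = 16+6 = 22
p=2,n=4: c = 22+8 = 30
p=3,n=0: c = 30+0 = 30
p=3,n=1: c = 30+3 = 33
p=3,n=2: c = 33+6 = 39
p=3,n=3: c = 39+9 = 48
p=3,n=4: c = 48+12 = 60
p=4,n=0: c = 60+0 = 60
p=4,n=1: c = 60+4 = 64
p=4,n=2: c = 64+8 = 72
p=4,n=3: c = 72+12 = 84
p=4,n=4: c = 84+16 = 100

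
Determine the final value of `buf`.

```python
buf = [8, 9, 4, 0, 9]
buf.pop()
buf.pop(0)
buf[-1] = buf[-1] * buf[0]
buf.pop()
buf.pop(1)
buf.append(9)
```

[9, 9]

pop() removes 9 → [8, 9, 4, 0]
pop(0) removes 8 → [9, 4, 0]
buf[-1] = buf[-1]*buf[0] = 0*9 = 0 → [9, 4, 0]
pop() removes 0 → [9, 4]
pop(1) removes 4 → [9]
append 9 → [9, 9]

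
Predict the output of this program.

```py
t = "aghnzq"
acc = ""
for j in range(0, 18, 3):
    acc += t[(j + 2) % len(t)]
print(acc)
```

hqhqhq

j=0: add t[2]='h' → 'h'
j=3: add t[5]='q' → 'hq'
j=6: add t[2]='h' → 'hqh'
j=9: add t[5]='q' → 'hqhq'
j=12: add t[2]='h' → 'hqhqh'
j=15: add t[5]='q' → 'hqhqhq'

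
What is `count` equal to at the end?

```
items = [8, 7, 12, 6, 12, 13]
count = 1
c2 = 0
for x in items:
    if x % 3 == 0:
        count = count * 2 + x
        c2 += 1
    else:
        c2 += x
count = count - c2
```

x=8: not %3==0; c2=8
x=7: not %3==0; c2=15
x=12: %3==0, count = 1*2+12 = 14; c2=16
x=6: %3==0, count = 14*2+6 = 34; c2=17
x=12: %3==0, count = 34*2+12 = 80; c2=18
x=13: not %3==0; c2=31
count-c2 = 80-31 = 49

49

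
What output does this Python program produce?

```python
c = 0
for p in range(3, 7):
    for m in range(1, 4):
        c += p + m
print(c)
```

78

p=3,m=1: c = 0+4 = 4
p=3,m=2: c = 4+5 = 9
p=3,m=3: c = 9+6 = 15
p=4,m=1: c = 15+5 = 20
p=4,m=2: c = 20+6 = 26
p=4,m=3: c = 26+7 = 33
p=5,m=1: c = 33+6 = 39
p=5,m=2: c = 39+7 = 46
p=5,m=3: c = 46+8 = 54
p=6,m=1: c = 54+7 = 61
p=6,m=2: c = 61+8 = 69
p=6,m=3: c = 69+9 = 78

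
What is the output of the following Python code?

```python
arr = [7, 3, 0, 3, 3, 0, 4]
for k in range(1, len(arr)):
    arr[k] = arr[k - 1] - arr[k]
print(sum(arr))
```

k=1: arr[1] = 7-3 = 4 → [7, 4, 0, 3, 3, 0, 4]
k=2: arr[2] = 4-0 = 4 → [7, 4, 4, 3, 3, 0, 4]
k=3: arr[3] = 4-3 = 1 → [7, 4, 4, 1, 3, 0, 4]
k=4: arr[4] = 1-3 = -2 → [7, 4, 4, 1, -2, 0, 4]
k=5: arr[5] = (-2)-0 = -2 → [7, 4, 4, 1, -2, -2, 4]
k=6: arr[6] = (-2)-4 = -6 → [7, 4, 4, 1, -2, -2, -6]
sum = 6

6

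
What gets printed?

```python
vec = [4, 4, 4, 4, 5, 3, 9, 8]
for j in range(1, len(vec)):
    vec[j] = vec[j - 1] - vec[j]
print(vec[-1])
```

j=1: vec[1] = 4-4 = 0 → [4, 0, 4, 4, 5, 3, 9, 8]
j=2: vec[2] = 0-4 = -4 → [4, 0, -4, 4, 5, 3, 9, 8]
j=3: vec[3] = (-4)-4 = -8 → [4, 0, -4, -8, 5, 3, 9, 8]
j=4: vec[4] = (-8)-5 = -13 → [4, 0, -4, -8, -13, 3, 9, 8]
j=5: vec[5] = (-13)-3 = -16 → [4, 0, -4, -8, -13, -16, 9, 8]
j=6: vec[6] = (-16)-9 = -25 → [4, 0, -4, -8, -13, -16, -25, 8]
j=7: vec[7] = (-25)-8 = -33 → [4, 0, -4, -8, -13, -16, -25, -33]

-33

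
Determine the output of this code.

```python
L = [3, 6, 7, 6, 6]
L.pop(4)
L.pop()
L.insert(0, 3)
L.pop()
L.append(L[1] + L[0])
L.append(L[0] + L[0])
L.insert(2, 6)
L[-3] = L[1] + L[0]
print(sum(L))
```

pop(4) removes 6 → [3, 6, 7, 6]
pop() removes 6 → [3, 6, 7]
insert 3 at 0 → [3, 3, 6, 7]
pop() removes 7 → [3, 3, 6]
append L[1]+L[0] = 3+3 = 6 → [3, 3, 6, 6]
append L[0]+L[0] = 3+3 = 6 → [3, 3, 6, 6, 6]
insert 6 at 2 → [3, 3, 6, 6, 6, 6]
L[-3] = L[1]+L[0] = 3+3 = 6 → [3, 3, 6, 6, 6, 6]
sum = 30

30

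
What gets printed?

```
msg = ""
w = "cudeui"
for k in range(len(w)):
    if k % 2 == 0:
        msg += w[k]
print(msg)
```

k=0: add 'c' → 'c'
k=1: skip
k=2: add 'd' → 'cd'
k=3: skip
k=4: add 'u' → 'cdu'
k=5: skip

cdu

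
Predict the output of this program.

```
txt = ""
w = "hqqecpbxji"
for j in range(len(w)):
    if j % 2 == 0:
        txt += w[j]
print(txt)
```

j=0: add 'h' → 'h'
j=1: skip
j=2: add 'q' → 'hq'
j=3: skip
j=4: add 'c' → 'hqc'
j=5: skip
j=6: add 'b' → 'hqcb'
j=7: skip
j=8: add 'j' → 'hqcbj'
j=9: skip

hqcbj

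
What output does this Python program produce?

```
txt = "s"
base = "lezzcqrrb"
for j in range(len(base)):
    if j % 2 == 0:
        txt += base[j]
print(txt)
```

slzcrb

j=0: add 'l' → 'sl'
j=1: skip
j=2: add 'z' → 'slz'
j=3: skip
j=4: add 'c' → 'slzc'
j=5: skip
j=6: add 'r' → 'slzcr'
j=7: skip
j=8: add 'b' → 'slzcrb'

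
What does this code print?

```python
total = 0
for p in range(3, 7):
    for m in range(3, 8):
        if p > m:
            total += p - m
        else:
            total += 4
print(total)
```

66

p=3,m=3: not 3>3, total = 0+4 = 4
p=3,m=4: not 3>4, total = 4+4 = 8
p=3,m=5: not 3>5, total = 8+4 = 12
p=3,m=6: not 3>6, total = 12+4 = 16
p=3,m=7: not 3>7, total = 16+4 = 20
p=4,m=3: 4>3, total = 20+1 = 21
p=4,m=4: not 4>4, total = 21+4 = 25
p=4,m=5: not 4>5, total = 25+4 = 29
p=4,m=6: not 4>6, total = 29+4 = 33
p=4,m=7: not 4>7, total = 33+4 = 37
p=5,m=3: 5>3, total = 37+2 = 39
p=5,m=4: 5>4, total = 39+1 = 40
p=5,m=5: not 5>5, total = 40+4 = 44
p=5,m=6: not 5>6, total = 44+4 = 48
p=5,m=7: not 5>7, total = 48+4 = 52
p=6,m=3: 6>3, total = 52+3 = 55
p=6,m=4: 6>4, total = 55+2 = 57
p=6,m=5: 6>5, total = 57+1 = 58
p=6,m=6: not 6>6, total = 58+4 = 62
p=6,m=7: not 6>7, total = 62+4 = 66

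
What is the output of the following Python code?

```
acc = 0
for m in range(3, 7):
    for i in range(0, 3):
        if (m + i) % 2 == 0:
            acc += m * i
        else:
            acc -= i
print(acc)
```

22

m=3,i=0: odd sum, acc = 0-0 = 0
m=3,i=1: even sum, acc = 0+3 = 3
m=3,i=2: odd sum, acc = 3-2 = 1
m=4,i=0: even sum, acc = 1+0 = 1
m=4,i=1: odd sum, acc = 1-1 = 0
m=4,i=2: even sum, acc = 0+8 = 8
m=5,i=0: odd sum, acc = 8-0 = 8
m=5,i=1: even sum, acc = 8+5 = 13
m=5,i=2: odd sum, acc = 13-2 = 11
m=6,i=0: even sum, acc = 11+0 = 11
m=6,i=1: odd sum, acc = 11-1 = 10
m=6,i=2: even sum, acc = 10+12 = 22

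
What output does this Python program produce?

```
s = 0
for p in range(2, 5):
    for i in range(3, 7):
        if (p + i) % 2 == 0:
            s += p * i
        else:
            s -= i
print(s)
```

58

p=2,i=3: odd sum, s = 0-3 = -3
p=2,i=4: even sum, s = (-3)+8 = 5
p=2,i=5: odd sum, s = 5-5 = 0
p=2,i=6: even sum, s = 0+12 = 12
p=3,i=3: even sum, s = 12+9 = 21
p=3,i=4: odd sum, s = 21-4 = 17
p=3,i=5: even sum, s = 17+15 = 32
p=3,i=6: odd sum, s = 32-6 = 26
p=4,i=3: odd sum, s = 26-3 = 23
p=4,i=4: even sum, s = 23+16 = 39
p=4,i=5: odd sum, s = 39-5 = 34
p=4,i=6: even sum, s = 34+24 = 58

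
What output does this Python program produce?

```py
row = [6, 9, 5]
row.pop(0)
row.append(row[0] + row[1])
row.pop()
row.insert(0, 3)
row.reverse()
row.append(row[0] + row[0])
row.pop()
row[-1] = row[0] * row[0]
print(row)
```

pop(0) removes 6 → [9, 5]
append row[0]+row[1] = 9+5 = 14 → [9, 5, 14]
pop() removes 14 → [9, 5]
insert 3 at 0 → [3, 9, 5]
reverse → [5, 9, 3]
append row[0]+row[0] = 5+5 = 10 → [5, 9, 3, 10]
pop() removes 10 → [5, 9, 3]
row[-1] = row[0]*row[0] = 5*5 = 25 → [5, 9, 25]

[5, 9, 25]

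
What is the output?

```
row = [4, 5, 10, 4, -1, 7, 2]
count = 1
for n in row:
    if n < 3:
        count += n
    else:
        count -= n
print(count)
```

-28

n=4: not <3, count = 1-4 = -3
n=5: not <3, count = (-3)-5 = -8
n=10: not <3, count = (-8)-10 = -18
n=4: not <3, count = (-18)-4 = -22
n=-1: <3, count = (-22)+(-1) = -23
n=7: not <3, count = (-23)-7 = -30
n=2: <3, count = (-30)+2 = -28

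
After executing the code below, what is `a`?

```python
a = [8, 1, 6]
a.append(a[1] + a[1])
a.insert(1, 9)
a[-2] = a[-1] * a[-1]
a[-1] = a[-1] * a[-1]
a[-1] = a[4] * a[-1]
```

append a[1]+a[1] = 1+1 = 2 → [8, 1, 6, 2]
insert 9 at 1 → [8, 9, 1, 6, 2]
a[-2] = a[-1]*a[-1] = 2*2 = 4 → [8, 9, 1, 4, 2]
a[-1] = a[-1]*a[-1] = 2*2 = 4 → [8, 9, 1, 4, 4]
a[-1] = a[4]*a[-1] = 4*4 = 16 → [8, 9, 1, 4, 16]

[8, 9, 1, 4, 16]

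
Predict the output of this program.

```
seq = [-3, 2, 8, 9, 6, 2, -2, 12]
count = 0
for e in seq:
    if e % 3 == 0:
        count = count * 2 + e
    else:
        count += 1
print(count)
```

e=-3: %3==0, count = 0*2+(-3) = -3
e=2: not %3==0, count = (-3)+1 = -2
e=8: not %3==0, count = (-2)+1 = -1
e=9: %3==0, count = (-1)*2+9 = 7
e=6: %3==0, count = 7*2+6 = 20
e=2: not %3==0, count = 20+1 = 21
e=-2: not %3==0, count = 21+1 = 22
e=12: %3==0, count = 22*2+12 = 56

56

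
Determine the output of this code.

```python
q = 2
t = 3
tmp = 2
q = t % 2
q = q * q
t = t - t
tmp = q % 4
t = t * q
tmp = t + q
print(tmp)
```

q = 3%2 = 1
q = 1*1 = 1
t = 3-3 = 0
tmp = 1%4 = 1
t = 0*1 = 0
tmp = 0+1 = 1

1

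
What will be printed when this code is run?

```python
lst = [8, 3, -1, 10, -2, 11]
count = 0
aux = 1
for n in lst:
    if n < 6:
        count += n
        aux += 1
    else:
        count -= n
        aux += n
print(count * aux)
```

-957

n=8: not <6, count = 0-8 = -8; aux=9
n=3: <6, count = (-8)+3 = -5; aux=10
n=-1: <6, count = (-5)+(-1) = -6; aux=11
n=10: not <6, count = (-6)-10 = -16; aux=21
n=-2: <6, count = (-16)+(-2) = -18; aux=22
n=11: not <6, count = (-18)-11 = -29; aux=33
count*aux = (-29)*33 = -957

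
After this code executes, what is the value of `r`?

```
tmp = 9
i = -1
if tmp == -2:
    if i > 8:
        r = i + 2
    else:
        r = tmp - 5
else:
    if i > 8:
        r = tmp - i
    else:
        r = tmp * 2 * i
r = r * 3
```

tmp=9, i=-1
tmp == -2 is False; i > 8 is False
→ r = tmp * 2 * i = -18
r = (-18)*3 = -54

-54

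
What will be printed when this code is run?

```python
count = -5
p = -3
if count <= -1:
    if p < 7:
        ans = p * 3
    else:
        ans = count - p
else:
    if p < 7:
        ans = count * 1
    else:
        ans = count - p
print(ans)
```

-9

count=-5, p=-3
count <= -1 is True; p < 7 is True
→ ans = p * 3 = -9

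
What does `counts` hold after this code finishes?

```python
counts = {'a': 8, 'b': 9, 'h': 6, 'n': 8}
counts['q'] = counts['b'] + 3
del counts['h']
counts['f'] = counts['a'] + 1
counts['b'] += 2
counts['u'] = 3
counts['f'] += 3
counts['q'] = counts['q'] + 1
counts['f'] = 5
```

counts['q'] = counts['b']+3 = 12 → {'a': 8, 'b': 9, 'h': 6, 'n': 8, 'q': 12}
del 'h' → {'a': 8, 'b': 9, 'n': 8, 'q': 12}
counts['f'] = counts['a']+1 = 9 → {'a': 8, 'b': 9, 'n': 8, 'q': 12, 'f': 9}
counts['b'] = 9+2 = 11 → {'a': 8, 'b': 11, 'n': 8, 'q': 12, 'f': 9}
counts['u'] = 3 → {'a': 8, 'b': 11, 'n': 8, 'q': 12, 'f': 9, 'u': 3}
counts['f'] = 9+3 = 12 → {'a': 8, 'b': 11, 'n': 8, 'q': 12, 'f': 12, 'u': 3}
counts['q'] = counts['q']+1 = 13 → {'a': 8, 'b': 11, 'n': 8, 'q': 13, 'f': 12, 'u': 3}
counts['f'] = 5 → {'a': 8, 'b': 11, 'n': 8, 'q': 13, 'f': 5, 'u': 3}

{'a': 8, 'b': 11, 'n': 8, 'q': 13, 'f': 5, 'u': 3}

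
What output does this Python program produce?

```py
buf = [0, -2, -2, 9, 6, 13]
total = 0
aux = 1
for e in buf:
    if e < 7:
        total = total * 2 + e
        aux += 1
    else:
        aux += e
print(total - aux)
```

e=0: <7, total = 0*2+0 = 0; aux=2
e=-2: <7, total = 0*2+(-2) = -2; aux=3
e=-2: <7, total = (-2)*2+(-2) = -6; aux=4
e=9: not <7; aux=13
e=6: <7, total = (-6)*2+6 = -6; aux=14
e=13: not <7; aux=27
total-aux = (-6)-27 = -33

-33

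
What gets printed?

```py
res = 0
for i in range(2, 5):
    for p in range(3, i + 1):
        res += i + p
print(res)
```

i=3,p=3: res = 0+6 = 6
i=4,p=3: res = 6+7 = 13
i=4,p=4: res = 13+8 = 21

21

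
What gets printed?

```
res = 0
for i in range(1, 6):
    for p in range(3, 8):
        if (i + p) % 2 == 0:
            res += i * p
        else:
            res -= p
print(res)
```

135

i=1,p=3: even sum, res = 0+3 = 3
i=1,p=4: odd sum, res = 3-4 = -1
i=1,p=5: even sum, res = (-1)+5 = 4
i=1,p=6: odd sum, res = 4-6 = -2
i=1,p=7: even sum, res = (-2)+7 = 5
i=2,p=3: odd sum, res = 5-3 = 2
i=2,p=4: even sum, res = 2+8 = 10
i=2,p=5: odd sum, res = 10-5 = 5
i=2,p=6: even sum, res = 5+12 = 17
i=2,p=7: odd sum, res = 17-7 = 10
i=3,p=3: even sum, res = 10+9 = 19
i=3,p=4: odd sum, res = 19-4 = 15
i=3,p=5: even sum, res = 15+15 = 30
i=3,p=6: odd sum, res = 30-6 = 24
i=3,p=7: even sum, res = 24+21 = 45
i=4,p=3: odd sum, res = 45-3 = 42
i=4,p=4: even sum, res = 42+16 = 58
i=4,p=5: odd sum, res = 58-5 = 53
i=4,p=6: even sum, res = 53+24 = 77
i=4,p=7: odd sum, res = 77-7 = 70
i=5,p=3: even sum, res = 70+15 = 85
i=5,p=4: odd sum, res = 85-4 = 81
i=5,p=5: even sum, res = 81+25 = 106
i=5,p=6: odd sum, res = 106-6 = 100
i=5,p=7: even sum, res = 100+35 = 135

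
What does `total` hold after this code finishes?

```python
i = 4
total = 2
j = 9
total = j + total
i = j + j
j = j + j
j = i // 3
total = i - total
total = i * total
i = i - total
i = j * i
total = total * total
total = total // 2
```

7938

total = 9+2 = 11
i = 9+9 = 18
j = 9+9 = 18
j = 18//3 = 6
total = 18-11 = 7
total = 18*7 = 126
i = 18-126 = -108
i = 6*(-108) = -648
total = 126*126 = 15876
total = 15876//2 = 7938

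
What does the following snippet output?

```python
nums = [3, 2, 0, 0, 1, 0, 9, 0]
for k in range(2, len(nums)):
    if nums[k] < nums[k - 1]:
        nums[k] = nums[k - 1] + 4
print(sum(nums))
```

k=2: 0<2, nums[2] = 2+4 = 6 → [3, 2, 6, 0, 1, 0, 9, 0]
k=3: 0<6, nums[3] = 6+4 = 10 → [3, 2, 6, 10, 1, 0, 9, 0]
k=4: 1<10, nums[4] = 10+4 = 14 → [3, 2, 6, 10, 14, 0, 9, 0]
k=5: 0<14, nums[5] = 14+4 = 18 → [3, 2, 6, 10, 14, 18, 9, 0]
k=6: 9<18, nums[6] = 18+4 = 22 → [3, 2, 6, 10, 14, 18, 22, 0]
k=7: 0<22, nums[7] = 22+4 = 26 → [3, 2, 6, 10, 14, 18, 22, 26]
sum = 101

101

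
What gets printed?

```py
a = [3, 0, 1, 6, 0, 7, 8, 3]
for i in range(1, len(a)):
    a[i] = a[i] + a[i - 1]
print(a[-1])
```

28

i=1: a[1] = 0+3 = 3 → [3, 3, 1, 6, 0, 7, 8, 3]
i=2: a[2] = 1+3 = 4 → [3, 3, 4, 6, 0, 7, 8, 3]
i=3: a[3] = 6+4 = 10 → [3, 3, 4, 10, 0, 7, 8, 3]
i=4: a[4] = 0+10 = 10 → [3, 3, 4, 10, 10, 7, 8, 3]
i=5: a[5] = 7+10 = 17 → [3, 3, 4, 10, 10, 17, 8, 3]
i=6: a[6] = 8+17 = 25 → [3, 3, 4, 10, 10, 17, 25, 3]
i=7: a[7] = 3+25 = 28 → [3, 3, 4, 10, 10, 17, 25, 28]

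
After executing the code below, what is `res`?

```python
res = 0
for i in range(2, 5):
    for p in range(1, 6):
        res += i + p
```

90

i=2,p=1: res = 0+3 = 3
i=2,p=2: res = 3+4 = 7
i=2,p=3: res = 7+5 = 12
i=2,p=4: res = 12+6 = 18
i=2,p=5: res = 18+7 = 25
i=3,p=1: res = 25+4 = 29
i=3,p=2: res = 29+5 = 34
i=3,p=3: res = 34+6 = 40
i=3,p=4: res = 40+7 = 47
i=3,p=5: res = 47+8 = 55
i=4,p=1: res = 55+5 = 60
i=4,p=2: res = 60+6 = 66
i=4,p=3: res = 66+7 = 73
i=4,p=4: res = 73+8 = 81
i=4,p=5: res = 81+9 = 90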